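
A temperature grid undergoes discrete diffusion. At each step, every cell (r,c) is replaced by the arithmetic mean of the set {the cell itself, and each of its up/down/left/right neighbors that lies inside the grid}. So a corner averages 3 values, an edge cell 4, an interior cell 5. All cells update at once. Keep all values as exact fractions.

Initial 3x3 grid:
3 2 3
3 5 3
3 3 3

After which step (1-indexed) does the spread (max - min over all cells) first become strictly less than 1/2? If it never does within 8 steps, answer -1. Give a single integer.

Answer: 2

Derivation:
Step 1: max=7/2, min=8/3, spread=5/6
Step 2: max=339/100, min=707/240, spread=533/1200
  -> spread < 1/2 first at step 2
Step 3: max=7939/2400, min=6607/2160, spread=5381/21600
Step 4: max=35087/10800, min=2680523/864000, spread=126437/864000
Step 5: max=27917351/8640000, min=24395143/7776000, spread=7304729/77760000
Step 6: max=41606111/12960000, min=9796651907/3110400000, spread=188814733/3110400000
Step 7: max=33210063353/10368000000, min=88534689487/27993600000, spread=11324815661/279936000000
Step 8: max=447161609947/139968000000, min=35467008491963/11197440000000, spread=101973434599/3732480000000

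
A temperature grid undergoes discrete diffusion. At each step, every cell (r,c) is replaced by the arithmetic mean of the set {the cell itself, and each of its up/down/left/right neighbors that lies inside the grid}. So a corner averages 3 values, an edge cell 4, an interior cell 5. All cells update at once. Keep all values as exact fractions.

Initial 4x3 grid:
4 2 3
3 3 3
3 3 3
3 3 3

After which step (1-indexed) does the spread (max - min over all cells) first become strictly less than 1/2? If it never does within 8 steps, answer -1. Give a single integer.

Answer: 2

Derivation:
Step 1: max=13/4, min=8/3, spread=7/12
Step 2: max=37/12, min=43/15, spread=13/60
  -> spread < 1/2 first at step 2
Step 3: max=7301/2400, min=388/135, spread=3629/21600
Step 4: max=72469/24000, min=94799/32400, spread=60683/648000
Step 5: max=650189/216000, min=2850053/972000, spread=30319/388800
Step 6: max=19449233/6480000, min=171959047/58320000, spread=61681/1166400
Step 7: max=583030361/194400000, min=5168252299/1749600000, spread=1580419/34992000
Step 8: max=34924774099/11664000000, min=310794082391/104976000000, spread=7057769/209952000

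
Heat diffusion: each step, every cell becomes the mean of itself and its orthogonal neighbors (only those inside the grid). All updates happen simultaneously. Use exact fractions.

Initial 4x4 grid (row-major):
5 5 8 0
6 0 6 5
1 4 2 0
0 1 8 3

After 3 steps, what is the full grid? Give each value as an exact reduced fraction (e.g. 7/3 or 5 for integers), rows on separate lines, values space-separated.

After step 1:
  16/3 9/2 19/4 13/3
  3 21/5 21/5 11/4
  11/4 8/5 4 5/2
  2/3 13/4 7/2 11/3
After step 2:
  77/18 1127/240 1067/240 71/18
  917/240 7/2 199/50 827/240
  481/240 79/25 79/25 155/48
  20/9 541/240 173/48 29/9
After step 3:
  2303/540 6091/1440 30719/7200 4261/1080
  4897/1440 5747/1500 11119/3000 26279/7200
  20173/7200 8447/3000 257/75 23503/7200
  2333/1080 20233/7200 22033/7200 181/54

Answer: 2303/540 6091/1440 30719/7200 4261/1080
4897/1440 5747/1500 11119/3000 26279/7200
20173/7200 8447/3000 257/75 23503/7200
2333/1080 20233/7200 22033/7200 181/54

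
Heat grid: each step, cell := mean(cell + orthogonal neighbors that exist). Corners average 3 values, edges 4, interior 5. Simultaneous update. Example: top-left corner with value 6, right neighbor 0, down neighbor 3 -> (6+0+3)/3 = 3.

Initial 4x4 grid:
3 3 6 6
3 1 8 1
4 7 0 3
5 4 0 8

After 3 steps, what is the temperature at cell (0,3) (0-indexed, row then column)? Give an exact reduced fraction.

Step 1: cell (0,3) = 13/3
Step 2: cell (0,3) = 175/36
Step 3: cell (0,3) = 4591/1080
Full grid after step 3:
  433/120 2189/600 7823/1800 4591/1080
  4153/1200 3893/1000 2249/600 14941/3600
  14251/3600 2153/600 11243/3000 2497/720
  4231/1080 3499/900 613/180 3773/1080

Answer: 4591/1080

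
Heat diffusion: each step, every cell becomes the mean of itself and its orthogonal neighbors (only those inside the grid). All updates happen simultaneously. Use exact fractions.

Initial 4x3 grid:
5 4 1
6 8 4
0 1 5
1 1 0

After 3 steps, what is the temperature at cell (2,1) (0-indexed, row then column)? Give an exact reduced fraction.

Answer: 8429/3000

Derivation:
Step 1: cell (2,1) = 3
Step 2: cell (2,1) = 257/100
Step 3: cell (2,1) = 8429/3000
Full grid after step 3:
  1049/240 3459/800 159/40
  9427/2400 7541/2000 373/100
  18721/7200 8429/3000 1097/400
  385/216 25427/14400 305/144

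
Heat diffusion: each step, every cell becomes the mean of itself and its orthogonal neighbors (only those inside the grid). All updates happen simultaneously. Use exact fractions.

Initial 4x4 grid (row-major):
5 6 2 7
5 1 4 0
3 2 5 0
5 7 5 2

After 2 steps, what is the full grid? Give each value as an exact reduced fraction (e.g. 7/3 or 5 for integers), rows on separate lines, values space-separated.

After step 1:
  16/3 7/2 19/4 3
  7/2 18/5 12/5 11/4
  15/4 18/5 16/5 7/4
  5 19/4 19/4 7/3
After step 2:
  37/9 1031/240 273/80 7/2
  971/240 83/25 167/50 99/40
  317/80 189/50 157/50 301/120
  9/2 181/40 451/120 53/18

Answer: 37/9 1031/240 273/80 7/2
971/240 83/25 167/50 99/40
317/80 189/50 157/50 301/120
9/2 181/40 451/120 53/18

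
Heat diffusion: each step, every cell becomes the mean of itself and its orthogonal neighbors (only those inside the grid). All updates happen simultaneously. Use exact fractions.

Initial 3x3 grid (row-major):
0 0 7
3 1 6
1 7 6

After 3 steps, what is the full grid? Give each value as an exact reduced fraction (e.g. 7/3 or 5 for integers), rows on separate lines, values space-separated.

Answer: 1543/720 4931/1800 2021/540
34973/14400 1286/375 14987/3600
1711/540 18341/4800 10139/2160

Derivation:
After step 1:
  1 2 13/3
  5/4 17/5 5
  11/3 15/4 19/3
After step 2:
  17/12 161/60 34/9
  559/240 77/25 143/30
  26/9 343/80 181/36
After step 3:
  1543/720 4931/1800 2021/540
  34973/14400 1286/375 14987/3600
  1711/540 18341/4800 10139/2160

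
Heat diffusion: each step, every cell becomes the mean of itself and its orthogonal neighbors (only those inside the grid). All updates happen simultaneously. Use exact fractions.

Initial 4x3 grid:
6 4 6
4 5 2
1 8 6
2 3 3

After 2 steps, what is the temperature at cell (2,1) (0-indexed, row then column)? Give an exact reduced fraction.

Answer: 217/50

Derivation:
Step 1: cell (2,1) = 23/5
Step 2: cell (2,1) = 217/50
Full grid after step 2:
  167/36 1111/240 14/3
  1021/240 116/25 181/40
  287/80 217/50 181/40
  13/4 73/20 17/4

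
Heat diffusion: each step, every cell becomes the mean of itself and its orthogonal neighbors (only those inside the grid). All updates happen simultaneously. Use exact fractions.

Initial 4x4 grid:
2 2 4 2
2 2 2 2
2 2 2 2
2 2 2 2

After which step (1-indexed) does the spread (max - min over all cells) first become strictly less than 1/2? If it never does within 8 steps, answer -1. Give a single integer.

Step 1: max=8/3, min=2, spread=2/3
Step 2: max=151/60, min=2, spread=31/60
Step 3: max=1291/540, min=2, spread=211/540
  -> spread < 1/2 first at step 3
Step 4: max=124843/54000, min=2, spread=16843/54000
Step 5: max=1110643/486000, min=9079/4500, spread=130111/486000
Step 6: max=32802367/14580000, min=547159/270000, spread=3255781/14580000
Step 7: max=975153691/437400000, min=551107/270000, spread=82360351/437400000
Step 8: max=28995316891/13122000000, min=99706441/48600000, spread=2074577821/13122000000

Answer: 3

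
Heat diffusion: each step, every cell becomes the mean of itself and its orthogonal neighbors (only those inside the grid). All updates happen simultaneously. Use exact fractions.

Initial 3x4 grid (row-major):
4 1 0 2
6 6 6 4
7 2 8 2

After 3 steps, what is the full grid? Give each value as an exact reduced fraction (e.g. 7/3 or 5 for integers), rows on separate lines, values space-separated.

Answer: 8587/2160 2677/720 63/20 371/120
13579/2880 637/150 4829/1200 5183/1440
901/180 2393/480 6431/1440 9283/2160

Derivation:
After step 1:
  11/3 11/4 9/4 2
  23/4 21/5 24/5 7/2
  5 23/4 9/2 14/3
After step 2:
  73/18 193/60 59/20 31/12
  1117/240 93/20 77/20 449/120
  11/2 389/80 1183/240 38/9
After step 3:
  8587/2160 2677/720 63/20 371/120
  13579/2880 637/150 4829/1200 5183/1440
  901/180 2393/480 6431/1440 9283/2160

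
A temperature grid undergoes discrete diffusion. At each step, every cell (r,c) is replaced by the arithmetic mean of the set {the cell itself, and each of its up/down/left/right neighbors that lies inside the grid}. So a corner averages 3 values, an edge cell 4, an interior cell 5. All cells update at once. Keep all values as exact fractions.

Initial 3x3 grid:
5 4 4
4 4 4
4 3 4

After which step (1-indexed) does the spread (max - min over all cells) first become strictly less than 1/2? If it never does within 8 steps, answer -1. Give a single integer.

Step 1: max=13/3, min=11/3, spread=2/3
Step 2: max=77/18, min=893/240, spread=401/720
Step 3: max=4459/1080, min=8203/2160, spread=143/432
  -> spread < 1/2 first at step 3
Step 4: max=265523/64800, min=500921/129600, spread=1205/5184
Step 5: max=15741031/3888000, min=30213187/7776000, spread=10151/62208
Step 6: max=939913007/233280000, min=1826377889/466560000, spread=85517/746496
Step 7: max=56115995179/13996800000, min=109980643483/27993600000, spread=720431/8957952
Step 8: max=3357849044363/839808000000, min=6620866510601/1679616000000, spread=6069221/107495424

Answer: 3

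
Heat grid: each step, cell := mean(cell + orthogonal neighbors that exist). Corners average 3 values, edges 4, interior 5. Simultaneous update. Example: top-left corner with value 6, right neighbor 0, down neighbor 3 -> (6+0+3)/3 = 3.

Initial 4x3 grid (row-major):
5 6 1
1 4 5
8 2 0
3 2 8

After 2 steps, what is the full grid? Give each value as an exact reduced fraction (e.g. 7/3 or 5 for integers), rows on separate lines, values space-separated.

Answer: 25/6 39/10 7/2
39/10 89/25 277/80
233/60 89/25 767/240
139/36 877/240 65/18

Derivation:
After step 1:
  4 4 4
  9/2 18/5 5/2
  7/2 16/5 15/4
  13/3 15/4 10/3
After step 2:
  25/6 39/10 7/2
  39/10 89/25 277/80
  233/60 89/25 767/240
  139/36 877/240 65/18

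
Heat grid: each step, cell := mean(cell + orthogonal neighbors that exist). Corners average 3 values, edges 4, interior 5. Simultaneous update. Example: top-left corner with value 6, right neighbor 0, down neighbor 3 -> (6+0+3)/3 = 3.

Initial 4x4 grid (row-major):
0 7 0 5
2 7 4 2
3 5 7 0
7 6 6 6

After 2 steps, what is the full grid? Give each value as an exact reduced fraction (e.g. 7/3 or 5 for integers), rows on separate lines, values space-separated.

Answer: 19/6 31/8 83/24 109/36
61/16 211/50 403/100 77/24
1091/240 101/20 24/5 149/40
187/36 1391/240 413/80 14/3

Derivation:
After step 1:
  3 7/2 4 7/3
  3 5 4 11/4
  17/4 28/5 22/5 15/4
  16/3 6 25/4 4
After step 2:
  19/6 31/8 83/24 109/36
  61/16 211/50 403/100 77/24
  1091/240 101/20 24/5 149/40
  187/36 1391/240 413/80 14/3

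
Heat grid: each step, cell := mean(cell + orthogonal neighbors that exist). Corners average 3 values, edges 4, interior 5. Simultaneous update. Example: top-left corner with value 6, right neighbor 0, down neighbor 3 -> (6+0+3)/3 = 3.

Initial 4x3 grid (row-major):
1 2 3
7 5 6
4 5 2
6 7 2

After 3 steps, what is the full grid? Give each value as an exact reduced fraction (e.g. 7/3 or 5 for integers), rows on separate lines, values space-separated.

Answer: 839/216 17669/4800 811/216
30761/7200 8481/2000 28261/7200
35431/7200 13579/3000 30631/7200
10891/2160 2141/450 9271/2160

Derivation:
After step 1:
  10/3 11/4 11/3
  17/4 5 4
  11/2 23/5 15/4
  17/3 5 11/3
After step 2:
  31/9 59/16 125/36
  217/48 103/25 197/48
  1201/240 477/100 961/240
  97/18 71/15 149/36
After step 3:
  839/216 17669/4800 811/216
  30761/7200 8481/2000 28261/7200
  35431/7200 13579/3000 30631/7200
  10891/2160 2141/450 9271/2160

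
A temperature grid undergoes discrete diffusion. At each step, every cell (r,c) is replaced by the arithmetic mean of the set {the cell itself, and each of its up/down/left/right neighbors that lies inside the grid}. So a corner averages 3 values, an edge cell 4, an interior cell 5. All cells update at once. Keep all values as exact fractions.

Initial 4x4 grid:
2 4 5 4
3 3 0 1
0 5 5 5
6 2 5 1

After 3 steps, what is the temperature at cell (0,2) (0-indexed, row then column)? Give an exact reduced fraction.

Step 1: cell (0,2) = 13/4
Step 2: cell (0,2) = 773/240
Step 3: cell (0,2) = 22583/7200
Full grid after step 3:
  427/144 7261/2400 22583/7200 6593/2160
  71/25 6253/2000 18371/6000 694/225
  577/180 18979/6000 20479/6000 2861/900
  1397/432 5171/1440 24703/7200 1505/432

Answer: 22583/7200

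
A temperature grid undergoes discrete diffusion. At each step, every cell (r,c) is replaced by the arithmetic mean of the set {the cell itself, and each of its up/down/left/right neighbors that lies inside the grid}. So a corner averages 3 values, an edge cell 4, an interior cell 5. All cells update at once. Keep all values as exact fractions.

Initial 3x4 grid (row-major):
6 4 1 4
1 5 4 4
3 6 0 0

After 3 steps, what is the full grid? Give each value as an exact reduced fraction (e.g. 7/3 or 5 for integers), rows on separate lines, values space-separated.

After step 1:
  11/3 4 13/4 3
  15/4 4 14/5 3
  10/3 7/2 5/2 4/3
After step 2:
  137/36 179/48 261/80 37/12
  59/16 361/100 311/100 38/15
  127/36 10/3 38/15 41/18
After step 3:
  101/27 25933/7200 2637/800 2131/720
  17557/4800 1747/500 18059/6000 619/225
  1519/432 1463/450 10129/3600 661/270

Answer: 101/27 25933/7200 2637/800 2131/720
17557/4800 1747/500 18059/6000 619/225
1519/432 1463/450 10129/3600 661/270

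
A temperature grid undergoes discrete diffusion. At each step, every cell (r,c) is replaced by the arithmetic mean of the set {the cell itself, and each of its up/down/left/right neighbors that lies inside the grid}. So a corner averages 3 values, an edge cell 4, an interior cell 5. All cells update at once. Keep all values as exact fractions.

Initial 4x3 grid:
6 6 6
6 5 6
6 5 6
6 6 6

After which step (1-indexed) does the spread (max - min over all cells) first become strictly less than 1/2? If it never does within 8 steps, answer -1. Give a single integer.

Answer: 1

Derivation:
Step 1: max=6, min=28/5, spread=2/5
  -> spread < 1/2 first at step 1
Step 2: max=467/80, min=569/100, spread=59/400
Step 3: max=4187/720, min=11507/2000, spread=139/2250
Step 4: max=1669147/288000, min=692213/120000, spread=39179/1440000
Step 5: max=15004277/2592000, min=41594767/7200000, spread=377011/32400000
Step 6: max=5998529107/1036800000, min=2496939053/432000000, spread=29376899/5184000000
Step 7: max=359809971113/62208000000, min=149854894327/25920000000, spread=791123641/311040000000
Step 8: max=21586030489867/3732480000000, min=8992247867093/1555200000000, spread=23178044219/18662400000000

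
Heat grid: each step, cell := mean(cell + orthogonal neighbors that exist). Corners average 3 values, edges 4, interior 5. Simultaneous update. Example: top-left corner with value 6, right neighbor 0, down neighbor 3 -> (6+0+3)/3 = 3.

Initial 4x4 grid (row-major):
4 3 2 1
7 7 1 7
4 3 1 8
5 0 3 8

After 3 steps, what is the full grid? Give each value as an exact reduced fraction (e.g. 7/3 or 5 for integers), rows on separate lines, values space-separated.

Answer: 592/135 28093/7200 4801/1440 476/135
31723/7200 2921/750 2803/750 5671/1440
9553/2400 92/25 1463/375 32603/7200
7/2 8303/2400 28133/7200 1249/270

Derivation:
After step 1:
  14/3 4 7/4 10/3
  11/2 21/5 18/5 17/4
  19/4 3 16/5 6
  3 11/4 3 19/3
After step 2:
  85/18 877/240 761/240 28/9
  1147/240 203/50 17/5 1031/240
  65/16 179/50 94/25 1187/240
  7/2 47/16 917/240 46/9
After step 3:
  592/135 28093/7200 4801/1440 476/135
  31723/7200 2921/750 2803/750 5671/1440
  9553/2400 92/25 1463/375 32603/7200
  7/2 8303/2400 28133/7200 1249/270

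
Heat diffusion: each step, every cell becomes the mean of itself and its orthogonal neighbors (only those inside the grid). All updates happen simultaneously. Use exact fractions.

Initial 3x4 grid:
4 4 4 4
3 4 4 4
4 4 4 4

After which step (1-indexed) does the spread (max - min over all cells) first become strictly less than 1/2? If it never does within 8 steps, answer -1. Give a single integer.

Step 1: max=4, min=11/3, spread=1/3
  -> spread < 1/2 first at step 1
Step 2: max=4, min=893/240, spread=67/240
Step 3: max=4, min=8203/2160, spread=437/2160
Step 4: max=3991/1000, min=3298469/864000, spread=29951/172800
Step 5: max=13421/3375, min=29888179/7776000, spread=206761/1555200
Step 6: max=21434329/5400000, min=11985404429/3110400000, spread=14430763/124416000
Step 7: max=1710347273/432000000, min=721388258311/186624000000, spread=139854109/1492992000
Step 8: max=153668771023/38880000000, min=43367288109749/11197440000000, spread=7114543559/89579520000

Answer: 1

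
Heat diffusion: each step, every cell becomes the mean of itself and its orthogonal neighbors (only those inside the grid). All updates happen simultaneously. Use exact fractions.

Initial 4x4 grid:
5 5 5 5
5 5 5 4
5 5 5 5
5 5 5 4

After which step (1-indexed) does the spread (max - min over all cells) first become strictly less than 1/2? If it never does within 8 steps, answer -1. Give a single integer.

Answer: 2

Derivation:
Step 1: max=5, min=9/2, spread=1/2
Step 2: max=5, min=167/36, spread=13/36
  -> spread < 1/2 first at step 2
Step 3: max=5, min=33943/7200, spread=2057/7200
Step 4: max=4991/1000, min=9629/2025, spread=19111/81000
Step 5: max=16796/3375, min=31014331/6480000, spread=1233989/6480000
Step 6: max=10726019/2160000, min=70047679/14580000, spread=9411797/58320000
Step 7: max=1926101/388800, min=421782869/87480000, spread=362183/2733750
Step 8: max=48062970137/9720000000, min=63410436907/13122000000, spread=29491455559/262440000000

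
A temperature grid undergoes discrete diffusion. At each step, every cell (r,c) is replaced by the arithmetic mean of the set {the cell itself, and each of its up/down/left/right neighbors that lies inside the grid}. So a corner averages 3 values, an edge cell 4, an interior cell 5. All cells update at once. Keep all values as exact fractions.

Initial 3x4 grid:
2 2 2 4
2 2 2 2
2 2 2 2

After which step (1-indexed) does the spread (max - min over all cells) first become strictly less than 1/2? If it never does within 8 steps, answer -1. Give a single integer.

Step 1: max=8/3, min=2, spread=2/3
Step 2: max=23/9, min=2, spread=5/9
Step 3: max=257/108, min=2, spread=41/108
  -> spread < 1/2 first at step 3
Step 4: max=30137/12960, min=2, spread=4217/12960
Step 5: max=1764349/777600, min=7279/3600, spread=38417/155520
Step 6: max=104512211/46656000, min=146597/72000, spread=1903471/9331200
Step 7: max=6199709089/2799360000, min=4435759/2160000, spread=18038617/111974400
Step 8: max=369191382851/167961600000, min=401726759/194400000, spread=883978523/6718464000

Answer: 3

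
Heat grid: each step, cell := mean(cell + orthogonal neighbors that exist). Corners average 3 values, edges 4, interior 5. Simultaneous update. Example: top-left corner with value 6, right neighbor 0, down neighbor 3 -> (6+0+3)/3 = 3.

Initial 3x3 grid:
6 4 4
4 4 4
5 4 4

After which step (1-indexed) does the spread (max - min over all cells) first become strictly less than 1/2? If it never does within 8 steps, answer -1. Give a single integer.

Answer: 3

Derivation:
Step 1: max=19/4, min=4, spread=3/4
Step 2: max=167/36, min=4, spread=23/36
Step 3: max=1925/432, min=587/144, spread=41/108
  -> spread < 1/2 first at step 3
Step 4: max=114571/25920, min=9961/2400, spread=34961/129600
Step 5: max=6786197/1555200, min=2164699/518400, spread=2921/15552
Step 6: max=405078859/93312000, min=130924453/31104000, spread=24611/186624
Step 7: max=24176351573/5598720000, min=292074433/69120000, spread=207329/2239488
Step 8: max=1446388680331/335923200000, min=474851914277/111974400000, spread=1746635/26873856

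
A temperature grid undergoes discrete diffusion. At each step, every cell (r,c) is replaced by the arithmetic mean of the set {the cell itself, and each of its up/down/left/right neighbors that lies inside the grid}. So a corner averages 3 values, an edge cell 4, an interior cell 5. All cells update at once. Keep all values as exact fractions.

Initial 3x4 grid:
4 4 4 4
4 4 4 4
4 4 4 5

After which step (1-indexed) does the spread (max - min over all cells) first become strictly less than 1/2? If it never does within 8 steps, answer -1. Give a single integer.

Answer: 1

Derivation:
Step 1: max=13/3, min=4, spread=1/3
  -> spread < 1/2 first at step 1
Step 2: max=77/18, min=4, spread=5/18
Step 3: max=905/216, min=4, spread=41/216
Step 4: max=107897/25920, min=4, spread=4217/25920
Step 5: max=6429949/1555200, min=28879/7200, spread=38417/311040
Step 6: max=384448211/93312000, min=578597/144000, spread=1903471/18662400
Step 7: max=22995869089/5598720000, min=17395759/4320000, spread=18038617/223948800
Step 8: max=1376960982851/335923200000, min=1568126759/388800000, spread=883978523/13436928000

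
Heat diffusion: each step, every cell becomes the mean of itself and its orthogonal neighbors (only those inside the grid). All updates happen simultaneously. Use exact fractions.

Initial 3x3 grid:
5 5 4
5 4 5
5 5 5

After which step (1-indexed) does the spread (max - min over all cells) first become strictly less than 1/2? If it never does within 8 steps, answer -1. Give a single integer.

Step 1: max=5, min=9/2, spread=1/2
Step 2: max=391/80, min=41/9, spread=239/720
  -> spread < 1/2 first at step 2
Step 3: max=1753/360, min=33673/7200, spread=1387/7200
Step 4: max=103931/21600, min=151559/32400, spread=347/2592
Step 5: max=6232057/1296000, min=9165523/1944000, spread=2921/31104
Step 6: max=372309779/77760000, min=550773731/116640000, spread=24611/373248
Step 7: max=22309509313/4665600000, min=33140312407/6998400000, spread=207329/4478976
Step 8: max=1336214073611/279936000000, min=1990675524479/419904000000, spread=1746635/53747712

Answer: 2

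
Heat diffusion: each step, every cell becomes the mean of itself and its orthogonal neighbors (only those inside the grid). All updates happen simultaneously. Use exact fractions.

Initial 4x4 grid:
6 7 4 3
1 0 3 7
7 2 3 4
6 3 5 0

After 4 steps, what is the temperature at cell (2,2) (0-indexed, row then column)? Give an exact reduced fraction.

Answer: 104233/30000

Derivation:
Step 1: cell (2,2) = 17/5
Step 2: cell (2,2) = 321/100
Step 3: cell (2,2) = 3403/1000
Step 4: cell (2,2) = 104233/30000
Full grid after step 4:
  1253/324 416417/108000 424301/108000 260059/64800
  409727/108000 166099/45000 666757/180000 816487/216000
  411859/108000 652781/180000 104233/30000 84103/24000
  50359/12960 791603/216000 247849/72000 36313/10800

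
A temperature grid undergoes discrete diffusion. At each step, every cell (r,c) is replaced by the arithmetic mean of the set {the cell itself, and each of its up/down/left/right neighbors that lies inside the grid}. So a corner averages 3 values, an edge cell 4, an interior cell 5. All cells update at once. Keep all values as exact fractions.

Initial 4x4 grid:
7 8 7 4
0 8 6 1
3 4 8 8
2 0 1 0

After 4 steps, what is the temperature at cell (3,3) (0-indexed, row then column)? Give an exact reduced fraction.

Step 1: cell (3,3) = 3
Step 2: cell (3,3) = 19/6
Step 3: cell (3,3) = 637/180
Step 4: cell (3,3) = 3983/1080
Full grid after step 4:
  56753/10800 391057/72000 131291/24000 37789/7200
  329597/72000 29633/6000 100243/20000 29369/6000
  156587/43200 698011/180000 31477/7500 76039/18000
  188437/64800 857/270 15731/4500 3983/1080

Answer: 3983/1080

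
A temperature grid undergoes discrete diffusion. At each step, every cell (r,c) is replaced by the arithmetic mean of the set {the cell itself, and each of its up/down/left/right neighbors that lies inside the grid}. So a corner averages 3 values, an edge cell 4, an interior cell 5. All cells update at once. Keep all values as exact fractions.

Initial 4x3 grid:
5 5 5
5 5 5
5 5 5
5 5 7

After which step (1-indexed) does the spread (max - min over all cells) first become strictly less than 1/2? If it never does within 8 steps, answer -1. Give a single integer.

Step 1: max=17/3, min=5, spread=2/3
Step 2: max=50/9, min=5, spread=5/9
Step 3: max=581/108, min=5, spread=41/108
  -> spread < 1/2 first at step 3
Step 4: max=69017/12960, min=5, spread=4217/12960
Step 5: max=4097149/777600, min=18079/3600, spread=38417/155520
Step 6: max=244480211/46656000, min=362597/72000, spread=1903471/9331200
Step 7: max=14597789089/2799360000, min=10915759/2160000, spread=18038617/111974400
Step 8: max=873076182851/167961600000, min=984926759/194400000, spread=883978523/6718464000

Answer: 3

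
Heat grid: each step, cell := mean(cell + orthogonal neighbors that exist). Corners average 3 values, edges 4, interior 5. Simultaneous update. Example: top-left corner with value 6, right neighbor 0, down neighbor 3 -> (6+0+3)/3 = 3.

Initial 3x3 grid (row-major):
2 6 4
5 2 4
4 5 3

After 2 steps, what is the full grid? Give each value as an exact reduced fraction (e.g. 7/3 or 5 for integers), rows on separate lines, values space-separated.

After step 1:
  13/3 7/2 14/3
  13/4 22/5 13/4
  14/3 7/2 4
After step 2:
  133/36 169/40 137/36
  333/80 179/50 979/240
  137/36 497/120 43/12

Answer: 133/36 169/40 137/36
333/80 179/50 979/240
137/36 497/120 43/12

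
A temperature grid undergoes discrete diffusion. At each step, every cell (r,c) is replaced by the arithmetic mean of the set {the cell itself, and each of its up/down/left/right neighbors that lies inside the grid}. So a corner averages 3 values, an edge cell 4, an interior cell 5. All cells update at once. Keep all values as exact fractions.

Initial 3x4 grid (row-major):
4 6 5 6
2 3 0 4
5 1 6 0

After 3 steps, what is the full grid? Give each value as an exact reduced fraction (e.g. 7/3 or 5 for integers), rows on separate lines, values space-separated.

Answer: 2623/720 627/160 1793/480 949/240
5039/1440 769/240 4201/1200 4663/1440
409/135 2269/720 503/180 416/135

Derivation:
After step 1:
  4 9/2 17/4 5
  7/2 12/5 18/5 5/2
  8/3 15/4 7/4 10/3
After step 2:
  4 303/80 347/80 47/12
  377/120 71/20 29/10 433/120
  119/36 317/120 373/120 91/36
After step 3:
  2623/720 627/160 1793/480 949/240
  5039/1440 769/240 4201/1200 4663/1440
  409/135 2269/720 503/180 416/135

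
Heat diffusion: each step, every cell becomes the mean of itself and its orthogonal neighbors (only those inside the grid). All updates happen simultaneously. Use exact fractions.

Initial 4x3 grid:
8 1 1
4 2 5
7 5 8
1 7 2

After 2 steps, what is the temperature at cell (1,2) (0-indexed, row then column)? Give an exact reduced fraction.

Step 1: cell (1,2) = 4
Step 2: cell (1,2) = 221/60
Full grid after step 2:
  151/36 49/15 28/9
  517/120 429/100 221/60
  203/40 111/25 307/60
  13/3 1213/240 173/36

Answer: 221/60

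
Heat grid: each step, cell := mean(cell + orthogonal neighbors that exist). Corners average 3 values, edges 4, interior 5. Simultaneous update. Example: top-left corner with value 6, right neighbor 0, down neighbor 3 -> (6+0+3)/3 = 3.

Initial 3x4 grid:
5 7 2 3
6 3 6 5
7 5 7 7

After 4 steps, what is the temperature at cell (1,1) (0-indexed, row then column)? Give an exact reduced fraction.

Answer: 124939/24000

Derivation:
Step 1: cell (1,1) = 27/5
Step 2: cell (1,1) = 5
Step 3: cell (1,1) = 427/80
Step 4: cell (1,1) = 124939/24000
Full grid after step 4:
  44599/8640 1613/320 205099/43200 123197/25920
  20791/3840 124939/24000 370957/72000 866111/172800
  47639/8640 15967/2880 233749/43200 140357/25920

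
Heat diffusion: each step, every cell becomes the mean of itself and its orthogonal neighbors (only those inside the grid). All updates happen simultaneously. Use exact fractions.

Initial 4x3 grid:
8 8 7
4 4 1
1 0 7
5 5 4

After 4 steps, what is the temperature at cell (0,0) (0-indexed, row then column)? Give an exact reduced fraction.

Step 1: cell (0,0) = 20/3
Step 2: cell (0,0) = 53/9
Step 3: cell (0,0) = 5627/1080
Step 4: cell (0,0) = 652811/129600
Full grid after step 4:
  652811/129600 159947/32000 650911/129600
  947221/216000 181139/40000 962471/216000
  832621/216000 228871/60000 879371/216000
  114869/32400 539399/144000 61697/16200

Answer: 652811/129600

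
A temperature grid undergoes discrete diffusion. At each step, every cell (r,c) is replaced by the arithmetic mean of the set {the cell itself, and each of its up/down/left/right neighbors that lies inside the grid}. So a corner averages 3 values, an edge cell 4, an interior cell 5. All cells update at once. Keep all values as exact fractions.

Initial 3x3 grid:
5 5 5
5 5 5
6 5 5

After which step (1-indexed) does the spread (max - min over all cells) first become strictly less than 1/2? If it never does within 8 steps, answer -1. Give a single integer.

Answer: 1

Derivation:
Step 1: max=16/3, min=5, spread=1/3
  -> spread < 1/2 first at step 1
Step 2: max=95/18, min=5, spread=5/18
Step 3: max=1121/216, min=5, spread=41/216
Step 4: max=66931/12960, min=1811/360, spread=347/2592
Step 5: max=3994937/777600, min=18157/3600, spread=2921/31104
Step 6: max=239108539/46656000, min=2185483/432000, spread=24611/373248
Step 7: max=14315522033/2799360000, min=49256741/9720000, spread=207329/4478976
Step 8: max=857837952451/167961600000, min=2630801599/518400000, spread=1746635/53747712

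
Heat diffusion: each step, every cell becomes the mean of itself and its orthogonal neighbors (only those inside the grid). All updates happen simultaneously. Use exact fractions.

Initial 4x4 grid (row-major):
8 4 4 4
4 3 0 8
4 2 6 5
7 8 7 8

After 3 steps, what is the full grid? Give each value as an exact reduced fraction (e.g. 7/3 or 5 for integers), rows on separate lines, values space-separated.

Answer: 9431/2160 31259/7200 28883/7200 9827/2160
16507/3600 24281/6000 217/48 16519/3600
17131/3600 29831/6000 29587/6000 20519/3600
11921/2160 39317/7200 43693/7200 2633/432

Derivation:
After step 1:
  16/3 19/4 3 16/3
  19/4 13/5 21/5 17/4
  17/4 23/5 4 27/4
  19/3 6 29/4 20/3
After step 2:
  89/18 941/240 1037/240 151/36
  127/30 209/50 361/100 77/15
  299/60 429/100 134/25 65/12
  199/36 1451/240 287/48 62/9
After step 3:
  9431/2160 31259/7200 28883/7200 9827/2160
  16507/3600 24281/6000 217/48 16519/3600
  17131/3600 29831/6000 29587/6000 20519/3600
  11921/2160 39317/7200 43693/7200 2633/432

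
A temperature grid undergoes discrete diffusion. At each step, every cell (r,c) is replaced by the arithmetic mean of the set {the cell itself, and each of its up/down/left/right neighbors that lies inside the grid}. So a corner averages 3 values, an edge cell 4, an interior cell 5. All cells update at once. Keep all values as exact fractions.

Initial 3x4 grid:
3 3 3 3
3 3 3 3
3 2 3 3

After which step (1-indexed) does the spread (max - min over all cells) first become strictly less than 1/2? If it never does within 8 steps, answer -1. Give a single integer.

Step 1: max=3, min=8/3, spread=1/3
  -> spread < 1/2 first at step 1
Step 2: max=3, min=329/120, spread=31/120
Step 3: max=3, min=3029/1080, spread=211/1080
Step 4: max=5353/1800, min=307103/108000, spread=14077/108000
Step 5: max=320317/108000, min=2775593/972000, spread=5363/48600
Step 6: max=177131/60000, min=83739191/29160000, spread=93859/1166400
Step 7: max=286263533/97200000, min=5038525519/1749600000, spread=4568723/69984000
Step 8: max=8566381111/2916000000, min=303147564371/104976000000, spread=8387449/167961600

Answer: 1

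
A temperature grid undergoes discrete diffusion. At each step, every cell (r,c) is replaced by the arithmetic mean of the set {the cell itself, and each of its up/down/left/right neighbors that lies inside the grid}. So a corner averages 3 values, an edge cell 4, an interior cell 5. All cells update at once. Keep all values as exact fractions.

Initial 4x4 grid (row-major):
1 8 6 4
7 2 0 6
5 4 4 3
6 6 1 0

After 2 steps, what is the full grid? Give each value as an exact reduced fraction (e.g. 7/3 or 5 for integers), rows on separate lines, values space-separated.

Answer: 40/9 1097/240 1061/240 157/36
1127/240 4 359/100 463/120
1147/240 411/100 81/25 307/120
185/36 253/60 161/60 22/9

Derivation:
After step 1:
  16/3 17/4 9/2 16/3
  15/4 21/5 18/5 13/4
  11/2 21/5 12/5 13/4
  17/3 17/4 11/4 4/3
After step 2:
  40/9 1097/240 1061/240 157/36
  1127/240 4 359/100 463/120
  1147/240 411/100 81/25 307/120
  185/36 253/60 161/60 22/9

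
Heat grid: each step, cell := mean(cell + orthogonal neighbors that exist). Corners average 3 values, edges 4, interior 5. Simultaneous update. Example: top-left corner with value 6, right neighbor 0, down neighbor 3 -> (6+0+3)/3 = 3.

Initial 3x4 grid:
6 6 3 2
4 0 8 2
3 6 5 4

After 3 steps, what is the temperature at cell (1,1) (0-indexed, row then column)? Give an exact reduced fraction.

Step 1: cell (1,1) = 24/5
Step 2: cell (1,1) = 189/50
Step 3: cell (1,1) = 6613/1500
Full grid after step 3:
  9503/2160 7271/1800 14887/3600 3853/1080
  57653/14400 6613/1500 7799/2000 1211/300
  4579/1080 29159/7200 31999/7200 8641/2160

Answer: 6613/1500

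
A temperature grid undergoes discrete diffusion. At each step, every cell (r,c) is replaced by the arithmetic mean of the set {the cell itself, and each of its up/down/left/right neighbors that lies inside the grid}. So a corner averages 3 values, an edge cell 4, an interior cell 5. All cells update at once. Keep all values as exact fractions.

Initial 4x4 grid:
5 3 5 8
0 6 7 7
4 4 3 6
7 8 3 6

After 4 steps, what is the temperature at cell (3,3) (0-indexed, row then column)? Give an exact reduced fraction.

Step 1: cell (3,3) = 5
Step 2: cell (3,3) = 31/6
Step 3: cell (3,3) = 943/180
Step 4: cell (3,3) = 3587/675
Full grid after step 4:
  67939/16200 496187/108000 116467/21600 94363/16200
  458627/108000 211663/45000 237379/45000 123799/21600
  504127/108000 108349/22500 39209/7500 7837/1440
  9913/2025 547537/108000 12377/2400 3587/675

Answer: 3587/675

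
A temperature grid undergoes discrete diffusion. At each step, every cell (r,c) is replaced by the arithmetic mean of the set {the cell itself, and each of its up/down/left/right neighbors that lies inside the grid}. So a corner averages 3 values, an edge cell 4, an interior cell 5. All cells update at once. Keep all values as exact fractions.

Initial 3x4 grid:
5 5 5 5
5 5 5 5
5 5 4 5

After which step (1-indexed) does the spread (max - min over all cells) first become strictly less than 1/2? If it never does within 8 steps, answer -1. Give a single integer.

Step 1: max=5, min=14/3, spread=1/3
  -> spread < 1/2 first at step 1
Step 2: max=5, min=569/120, spread=31/120
Step 3: max=5, min=5189/1080, spread=211/1080
Step 4: max=8953/1800, min=523103/108000, spread=14077/108000
Step 5: max=536317/108000, min=4719593/972000, spread=5363/48600
Step 6: max=297131/60000, min=142059191/29160000, spread=93859/1166400
Step 7: max=480663533/97200000, min=8537725519/1749600000, spread=4568723/69984000
Step 8: max=14398381111/2916000000, min=513099564371/104976000000, spread=8387449/167961600

Answer: 1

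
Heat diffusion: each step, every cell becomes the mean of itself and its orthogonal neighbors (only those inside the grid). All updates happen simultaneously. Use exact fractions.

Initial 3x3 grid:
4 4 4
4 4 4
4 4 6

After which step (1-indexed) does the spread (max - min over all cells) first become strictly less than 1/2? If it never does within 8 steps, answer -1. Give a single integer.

Step 1: max=14/3, min=4, spread=2/3
Step 2: max=41/9, min=4, spread=5/9
Step 3: max=473/108, min=4, spread=41/108
  -> spread < 1/2 first at step 3
Step 4: max=28051/6480, min=731/180, spread=347/1296
Step 5: max=1662137/388800, min=7357/1800, spread=2921/15552
Step 6: max=99140539/23328000, min=889483/216000, spread=24611/186624
Step 7: max=5917442033/1399680000, min=20096741/4860000, spread=207329/2239488
Step 8: max=353953152451/83980800000, min=1075601599/259200000, spread=1746635/26873856

Answer: 3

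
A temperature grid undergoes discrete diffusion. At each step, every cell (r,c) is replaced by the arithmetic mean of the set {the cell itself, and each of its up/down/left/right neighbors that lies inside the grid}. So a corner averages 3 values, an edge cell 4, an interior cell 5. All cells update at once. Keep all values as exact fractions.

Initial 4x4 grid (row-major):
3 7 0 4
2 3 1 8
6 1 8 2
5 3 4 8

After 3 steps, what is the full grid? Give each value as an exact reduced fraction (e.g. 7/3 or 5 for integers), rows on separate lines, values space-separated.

After step 1:
  4 13/4 3 4
  7/2 14/5 4 15/4
  7/2 21/5 16/5 13/2
  14/3 13/4 23/4 14/3
After step 2:
  43/12 261/80 57/16 43/12
  69/20 71/20 67/20 73/16
  119/30 339/100 473/100 1087/240
  137/36 67/15 253/60 203/36
After step 3:
  2471/720 335/96 1651/480 281/72
  291/80 6801/2000 3951/1000 641/160
  13151/3600 6031/1500 24259/6000 35029/7200
  2203/540 14291/3600 17147/3600 10357/2160

Answer: 2471/720 335/96 1651/480 281/72
291/80 6801/2000 3951/1000 641/160
13151/3600 6031/1500 24259/6000 35029/7200
2203/540 14291/3600 17147/3600 10357/2160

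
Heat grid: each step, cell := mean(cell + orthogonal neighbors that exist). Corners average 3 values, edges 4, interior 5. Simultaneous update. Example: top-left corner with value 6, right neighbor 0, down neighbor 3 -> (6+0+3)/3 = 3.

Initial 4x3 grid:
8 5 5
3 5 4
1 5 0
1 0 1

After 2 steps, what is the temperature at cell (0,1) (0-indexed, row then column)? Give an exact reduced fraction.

Step 1: cell (0,1) = 23/4
Step 2: cell (0,1) = 403/80
Full grid after step 2:
  46/9 403/80 167/36
  989/240 201/50 113/30
  577/240 267/100 32/15
  59/36 99/80 55/36

Answer: 403/80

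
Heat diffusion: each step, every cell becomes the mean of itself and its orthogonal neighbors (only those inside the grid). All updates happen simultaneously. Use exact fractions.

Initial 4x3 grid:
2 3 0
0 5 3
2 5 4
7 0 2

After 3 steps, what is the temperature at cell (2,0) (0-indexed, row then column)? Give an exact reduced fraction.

Step 1: cell (2,0) = 7/2
Step 2: cell (2,0) = 239/80
Step 3: cell (2,0) = 2471/800
Full grid after step 3:
  5137/2160 17659/7200 233/90
  19099/7200 16957/6000 559/200
  2471/800 6019/2000 1223/400
  2219/720 7583/2400 59/20

Answer: 2471/800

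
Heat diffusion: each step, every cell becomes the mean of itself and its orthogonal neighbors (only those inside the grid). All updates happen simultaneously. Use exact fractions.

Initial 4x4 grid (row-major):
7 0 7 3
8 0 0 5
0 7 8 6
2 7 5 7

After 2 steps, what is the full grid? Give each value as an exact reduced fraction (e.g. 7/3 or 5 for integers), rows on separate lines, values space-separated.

After step 1:
  5 7/2 5/2 5
  15/4 3 4 7/2
  17/4 22/5 26/5 13/2
  3 21/4 27/4 6
After step 2:
  49/12 7/2 15/4 11/3
  4 373/100 91/25 19/4
  77/20 221/50 537/100 53/10
  25/6 97/20 29/5 77/12

Answer: 49/12 7/2 15/4 11/3
4 373/100 91/25 19/4
77/20 221/50 537/100 53/10
25/6 97/20 29/5 77/12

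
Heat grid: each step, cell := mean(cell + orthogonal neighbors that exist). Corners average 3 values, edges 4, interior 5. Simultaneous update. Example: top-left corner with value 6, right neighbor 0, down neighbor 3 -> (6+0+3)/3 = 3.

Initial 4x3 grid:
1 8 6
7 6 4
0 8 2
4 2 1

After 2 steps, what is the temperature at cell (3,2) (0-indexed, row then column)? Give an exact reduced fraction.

Answer: 55/18

Derivation:
Step 1: cell (3,2) = 5/3
Step 2: cell (3,2) = 55/18
Full grid after step 2:
  169/36 1391/240 21/4
  1211/240 469/100 417/80
  277/80 449/100 811/240
  7/2 661/240 55/18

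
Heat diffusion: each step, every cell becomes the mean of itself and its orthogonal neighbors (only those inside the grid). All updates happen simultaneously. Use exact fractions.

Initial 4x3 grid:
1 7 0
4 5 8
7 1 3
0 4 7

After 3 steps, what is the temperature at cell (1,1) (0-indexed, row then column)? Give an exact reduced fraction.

Step 1: cell (1,1) = 5
Step 2: cell (1,1) = 41/10
Step 3: cell (1,1) = 1689/400
Full grid after step 3:
  293/72 3919/960 157/36
  629/160 1689/400 689/160
  5387/1440 599/150 6167/1440
  1553/432 1363/360 1775/432

Answer: 1689/400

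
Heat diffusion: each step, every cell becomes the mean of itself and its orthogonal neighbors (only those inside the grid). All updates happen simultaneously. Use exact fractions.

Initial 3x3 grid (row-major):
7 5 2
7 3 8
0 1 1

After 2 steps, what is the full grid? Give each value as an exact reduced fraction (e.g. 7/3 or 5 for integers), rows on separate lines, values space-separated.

Answer: 89/18 1223/240 17/4
361/80 361/100 499/120
49/18 241/80 97/36

Derivation:
After step 1:
  19/3 17/4 5
  17/4 24/5 7/2
  8/3 5/4 10/3
After step 2:
  89/18 1223/240 17/4
  361/80 361/100 499/120
  49/18 241/80 97/36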